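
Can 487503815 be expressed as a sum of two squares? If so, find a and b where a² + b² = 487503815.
Not possible

Factorization: 487503815 = 5 × 17 × 179^3
By Fermat: n is sum of two squares iff every prime p ≡ 3 (mod 4) appears to even power.
Prime(s) ≡ 3 (mod 4) with odd exponent: [(179, 3)]
Therefore 487503815 cannot be expressed as a² + b².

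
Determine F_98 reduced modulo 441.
64

Matrix identity: Q^n = [[F_(n+1), F_n], [F_n, F_(n-1)]] with Q = [[1,1],[1,0]].
n = 98 = 1100010₂. Square-and-multiply, entries mod 441:
Q^1 = [[1,1],[1,0]]
Q^3 = (Q^1)²·Q = [[3,2],[2,1]]
Q^6 = (Q^3)² = [[13,8],[8,5]]
Q^12 = (Q^6)² = [[233,144],[144,89]]
Q^24 = (Q^12)² = [[55,63],[63,433]]
Q^49 = (Q^24)²·Q = [[253,379],[379,315]]
Q^98 = (Q^49)² = [[380,64],[64,316]]
F_98 mod 441 = Q^98[0][1] = 64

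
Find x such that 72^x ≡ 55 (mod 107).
105

Baby-step giant-step with step n = ⌈√107⌉ = 11.
Baby steps 72^j mod 107 (j:value) for j=0..10: 0:1, 1:72, 2:48, 3:32, 4:57, 5:38, 6:61, 7:5, 8:39, 9:26, 10:53.
Giant-step multiplier: 72^(-11) ≡ 72^(106-11) = 72^95 ≡ 104 (mod 107).
Giant steps γ_i = 55·104^i mod 107: γ_0=55, γ_1=49, γ_2=67, γ_3=13, γ_4=68, γ_5=10, γ_6=77, γ_7=90, γ_8=51, γ_9=61 (in table at j=6).
x = i·n + j = 9·11 + 6 = 105.
Check: 72^105 ≡ 55 (mod 107).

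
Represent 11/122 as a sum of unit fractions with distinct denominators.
1/12 + 1/147 + 1/35868

Greedy algorithm:
11/122: ceiling(122/11) = 12, use 1/12
5/732: ceiling(732/5) = 147, use 1/147
1/35868: ceiling(35868/1) = 35868, use 1/35868
Result: 11/122 = 1/12 + 1/147 + 1/35868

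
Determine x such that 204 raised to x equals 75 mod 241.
26

Baby-step giant-step with step n = ⌈√241⌉ = 16.
Baby steps 204^j mod 241 (j:value) for j=0..15: 0:1, 1:204, 2:164, 3:198, 4:145, 5:178, 6:162, 7:31, 8:58, 9:23, 10:113, 11:157, 12:216, 13:202, 14:238, 15:111.
Giant-step multiplier: 204^(-16) ≡ 204^(240-16) = 204^224 ≡ 24 (mod 241).
Giant steps γ_i = 75·24^i mod 241: γ_0=75, γ_1=113 (in table at j=10).
x = i·n + j = 1·16 + 10 = 26.
Check: 204^26 ≡ 75 (mod 241).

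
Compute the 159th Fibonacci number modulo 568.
418

Matrix identity: Q^n = [[F_(n+1), F_n], [F_n, F_(n-1)]] with Q = [[1,1],[1,0]].
n = 159 = 10011111₂. Square-and-multiply, entries mod 568:
Q^1 = [[1,1],[1,0]]
Q^2 = (Q^1)² = [[2,1],[1,1]]
Q^4 = (Q^2)² = [[5,3],[3,2]]
Q^9 = (Q^4)²·Q = [[55,34],[34,21]]
Q^19 = (Q^9)²·Q = [[517,205],[205,312]]
Q^39 = (Q^19)²·Q = [[435,322],[322,113]]
Q^79 = (Q^39)²·Q = [[197,389],[389,376]]
Q^159 = (Q^79)²·Q = [[91,418],[418,241]]
F_159 mod 568 = Q^159[0][1] = 418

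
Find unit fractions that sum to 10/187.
1/19 + 1/1185 + 1/2105153 + 1/8863336201665

Greedy algorithm:
10/187: ceiling(187/10) = 19, use 1/19
3/3553: ceiling(3553/3) = 1185, use 1/1185
2/4210305: ceiling(4210305/2) = 2105153, use 1/2105153
1/8863336201665: ceiling(8863336201665/1) = 8863336201665, use 1/8863336201665
Result: 10/187 = 1/19 + 1/1185 + 1/2105153 + 1/8863336201665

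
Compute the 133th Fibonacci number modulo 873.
242

Matrix identity: Q^n = [[F_(n+1), F_n], [F_n, F_(n-1)]] with Q = [[1,1],[1,0]].
n = 133 = 10000101₂. Square-and-multiply, entries mod 873:
Q^1 = [[1,1],[1,0]]
Q^2 = (Q^1)² = [[2,1],[1,1]]
Q^4 = (Q^2)² = [[5,3],[3,2]]
Q^8 = (Q^4)² = [[34,21],[21,13]]
Q^16 = (Q^8)² = [[724,114],[114,610]]
Q^33 = (Q^16)²·Q = [[451,277],[277,174]]
Q^66 = (Q^33)² = [[770,271],[271,499]]
Q^133 = (Q^66)²·Q = [[179,242],[242,810]]
F_133 mod 873 = Q^133[0][1] = 242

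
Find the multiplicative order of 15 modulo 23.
22

23 is prime, so ord(15) divides φ(23) = 22.
Divisors of 22: 1, 2, 11, 22.
Repeated squaring: 15^1 ≡ 15, 15^2 ≡ 18, 15^4 ≡ 2, 15^8 ≡ 4, 15^16 ≡ 16 (mod 23).
Test 15^d mod 23 for each divisor d in increasing order:
15^1 ≡ 15
15^2 ≡ 18
15^11 = 15^8·15^2·15^1 ≡ 22
15^22 = 15^16·15^4·15^2 ≡ 1  ← first divisor giving 1
The order is 22.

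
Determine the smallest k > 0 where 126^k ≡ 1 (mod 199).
99

199 is prime, so ord(126) divides φ(199) = 198.
Divisors of 198: 1, 2, 3, 6, 9, 11, 18, 22, 33, 66, 99, 198.
Repeated squaring: 126^1 ≡ 126, 126^2 ≡ 155, 126^4 ≡ 145, 126^8 ≡ 130, 126^16 ≡ 184, 126^32 ≡ 26, 126^64 ≡ 79, 126^128 ≡ 72 (mod 199).
Test 126^d mod 199 for each divisor d in increasing order:
126^1 ≡ 126
126^2 ≡ 155
126^3 = 126^2·126^1 ≡ 28
126^6 = 126^4·126^2 ≡ 187
126^9 = 126^8·126^1 ≡ 62
126^11 = 126^8·126^2·126^1 ≡ 58
126^18 = 126^16·126^2 ≡ 63
126^22 = 126^16·126^4·126^2 ≡ 180
126^33 = 126^32·126^1 ≡ 92
126^66 = 126^64·126^2 ≡ 106
126^99 = 126^64·126^32·126^2·126^1 ≡ 1  ← first divisor giving 1
The order is 99.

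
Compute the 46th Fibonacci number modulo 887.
153

Matrix identity: Q^n = [[F_(n+1), F_n], [F_n, F_(n-1)]] with Q = [[1,1],[1,0]].
n = 46 = 101110₂. Square-and-multiply, entries mod 887:
Q^1 = [[1,1],[1,0]]
Q^2 = (Q^1)² = [[2,1],[1,1]]
Q^5 = (Q^2)²·Q = [[8,5],[5,3]]
Q^11 = (Q^5)²·Q = [[144,89],[89,55]]
Q^23 = (Q^11)²·Q = [[244,273],[273,858]]
Q^46 = (Q^23)² = [[128,153],[153,862]]
F_46 mod 887 = Q^46[0][1] = 153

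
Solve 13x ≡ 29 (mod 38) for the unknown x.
x ≡ 11 (mod 38)

gcd(13, 38) = 1, which divides 29, so solutions exist.
Find 13^(-1) mod 38 by the extended Euclidean algorithm:
38 = 2 × 13 + 12  ⟹  12 = (1)·38 + (-2)·13
13 = 1 × 12 + 1  ⟹  1 = (-1)·38 + (3)·13
So (3)·13 ≡ 1 (mod 38), i.e. 13^(-1) ≡ 3 (mod 38).
x ≡ 3 × 29 = 87 ≡ 11 (mod 38).
Check: 13 × 11 = 143 ≡ 29 (mod 38).
Unique solution: x ≡ 11 (mod 38)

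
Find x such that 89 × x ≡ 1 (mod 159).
134

gcd(89, 159) = 1, so the inverse exists.
Extended Euclidean algorithm on (159, 89):
159 = 1 × 89 + 70  ⟹  70 = (1)·159 + (-1)·89
89 = 1 × 70 + 19  ⟹  19 = (-1)·159 + (2)·89
70 = 3 × 19 + 13  ⟹  13 = (4)·159 + (-7)·89
19 = 1 × 13 + 6  ⟹  6 = (-5)·159 + (9)·89
13 = 2 × 6 + 1  ⟹  1 = (14)·159 + (-25)·89
So (-25)·89 ≡ 1 (mod 159), i.e. 89^(-1) ≡ -25 ≡ 134 (mod 159).
Check: 89 × 134 = 11926 ≡ 1 (mod 159)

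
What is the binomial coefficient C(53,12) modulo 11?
3

Using Lucas' theorem:
Write n=53 and k=12 in base 11:
n in base 11: [4, 9]
k in base 11: [1, 1]
C(53,12) mod 11 = ∏ C(n_i, k_i) mod 11
Digit binomials (mod 11): C(4,1) = 4; C(9,1) = 9
Product: 4 × 9 = 36 ≡ 3 (mod 11)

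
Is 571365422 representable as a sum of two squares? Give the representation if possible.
Not possible

Factorization: 571365422 = 2 × 41 × 191^3
By Fermat: n is sum of two squares iff every prime p ≡ 3 (mod 4) appears to even power.
Prime(s) ≡ 3 (mod 4) with odd exponent: [(191, 3)]
Therefore 571365422 cannot be expressed as a² + b².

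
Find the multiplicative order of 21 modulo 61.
12

61 is prime, so ord(21) divides φ(61) = 60.
Divisors of 60: 1, 2, 3, 4, 5, 6, 10, 12, 15, 20, 30, 60.
Repeated squaring: 21^1 ≡ 21, 21^2 ≡ 14, 21^4 ≡ 13, 21^8 ≡ 47, 21^16 ≡ 13, 21^32 ≡ 47 (mod 61).
Test 21^d mod 61 for each divisor d in increasing order:
21^1 ≡ 21
21^2 ≡ 14
21^3 = 21^2·21^1 ≡ 50
21^4 ≡ 13
21^5 = 21^4·21^1 ≡ 29
21^6 = 21^4·21^2 ≡ 60
21^10 = 21^8·21^2 ≡ 48
21^12 = 21^8·21^4 ≡ 1  ← first divisor giving 1
The order is 12.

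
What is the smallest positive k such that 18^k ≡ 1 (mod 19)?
2

19 is prime, so ord(18) divides φ(19) = 18.
Divisors of 18: 1, 2, 3, 6, 9, 18.
Repeated squaring: 18^1 ≡ 18, 18^2 ≡ 1, 18^4 ≡ 1, 18^8 ≡ 1, 18^16 ≡ 1 (mod 19).
Test 18^d mod 19 for each divisor d in increasing order:
18^1 ≡ 18
18^2 ≡ 1  ← first divisor giving 1
The order is 2.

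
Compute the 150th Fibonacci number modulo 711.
71

Matrix identity: Q^n = [[F_(n+1), F_n], [F_n, F_(n-1)]] with Q = [[1,1],[1,0]].
n = 150 = 10010110₂. Square-and-multiply, entries mod 711:
Q^1 = [[1,1],[1,0]]
Q^2 = (Q^1)² = [[2,1],[1,1]]
Q^4 = (Q^2)² = [[5,3],[3,2]]
Q^9 = (Q^4)²·Q = [[55,34],[34,21]]
Q^18 = (Q^9)² = [[626,451],[451,175]]
Q^37 = (Q^18)²·Q = [[233,170],[170,63]]
Q^75 = (Q^37)²·Q = [[552,2],[2,550]]
Q^150 = (Q^75)² = [[400,71],[71,329]]
F_150 mod 711 = Q^150[0][1] = 71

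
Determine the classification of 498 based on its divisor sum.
abundant

Proper divisors of 498: sum = 1 + 2 + 3 + 6 + 83 + 166 + 249 = 510
Since 510 > 498, 498 is abundant.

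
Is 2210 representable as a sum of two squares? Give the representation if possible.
1² + 47² (a=1, b=47)

Factorization: 2210 = 2 × 5 × 13 × 17
By Fermat: n is sum of two squares iff every prime p ≡ 3 (mod 4) appears to even power.
All primes ≡ 3 (mod 4) appear to even power.
Search a = 0, 1, 2, … for 2210 - a² a perfect square: first hit at a = 1: 2210 - 1 = 2209 = 47².
2210 = 1² + 47² = 1 + 2209 ✓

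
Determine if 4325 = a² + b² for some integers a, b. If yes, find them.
10² + 65² (a=10, b=65)

Factorization: 4325 = 5^2 × 173
By Fermat: n is sum of two squares iff every prime p ≡ 3 (mod 4) appears to even power.
All primes ≡ 3 (mod 4) appear to even power.
Search a = 0, 1, 2, … for 4325 - a² a perfect square: first hit at a = 10: 4325 - 100 = 4225 = 65².
4325 = 10² + 65² = 100 + 4225 ✓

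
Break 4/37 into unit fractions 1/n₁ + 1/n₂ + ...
1/10 + 1/124 + 1/22940

Greedy algorithm:
4/37: ceiling(37/4) = 10, use 1/10
3/370: ceiling(370/3) = 124, use 1/124
1/22940: ceiling(22940/1) = 22940, use 1/22940
Result: 4/37 = 1/10 + 1/124 + 1/22940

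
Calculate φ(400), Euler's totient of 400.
160

400 = 2^4 × 5^2
φ(n) = n × ∏(1 - 1/p) for each prime p dividing n
φ(400) = 400 × (1 - 1/2) × (1 - 1/5) = 160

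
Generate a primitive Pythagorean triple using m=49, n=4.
(2385, 392, 2417)

Euclid's formula: a = m² - n², b = 2mn, c = m² + n²
m = 49, n = 4
a = 49² - 4² = 2401 - 16 = 2385
b = 2 × 49 × 4 = 392
c = 49² + 4² = 2401 + 16 = 2417
Verification: 2385² + 392² = 5688225 + 153664 = 5841889 = 2417² ✓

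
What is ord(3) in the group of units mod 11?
5

11 is prime, so ord(3) divides φ(11) = 10.
Divisors of 10: 1, 2, 5, 10.
Repeated squaring: 3^1 ≡ 3, 3^2 ≡ 9, 3^4 ≡ 4, 3^8 ≡ 5 (mod 11).
Test 3^d mod 11 for each divisor d in increasing order:
3^1 ≡ 3
3^2 ≡ 9
3^5 = 3^4·3^1 ≡ 1  ← first divisor giving 1
The order is 5.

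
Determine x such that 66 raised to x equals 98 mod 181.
29

Baby-step giant-step with step n = ⌈√181⌉ = 14.
Baby steps 66^j mod 181 (j:value) for j=0..13: 0:1, 1:66, 2:12, 3:68, 4:144, 5:92, 6:99, 7:18, 8:102, 9:35, 10:138, 11:58, 12:27, 13:153.
Giant-step multiplier: 66^(-14) ≡ 66^(180-14) = 66^166 ≡ 100 (mod 181).
Giant steps γ_i = 98·100^i mod 181: γ_0=98, γ_1=26, γ_2=66 (in table at j=1).
x = i·n + j = 2·14 + 1 = 29.
Check: 66^29 ≡ 98 (mod 181).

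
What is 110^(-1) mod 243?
95

gcd(110, 243) = 1, so the inverse exists.
Extended Euclidean algorithm on (243, 110):
243 = 2 × 110 + 23  ⟹  23 = (1)·243 + (-2)·110
110 = 4 × 23 + 18  ⟹  18 = (-4)·243 + (9)·110
23 = 1 × 18 + 5  ⟹  5 = (5)·243 + (-11)·110
18 = 3 × 5 + 3  ⟹  3 = (-19)·243 + (42)·110
5 = 1 × 3 + 2  ⟹  2 = (24)·243 + (-53)·110
3 = 1 × 2 + 1  ⟹  1 = (-43)·243 + (95)·110
So (95)·110 ≡ 1 (mod 243), i.e. 110^(-1) ≡ 95 (mod 243).
Check: 110 × 95 = 10450 ≡ 1 (mod 243)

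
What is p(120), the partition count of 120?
1844349560

p(n) counts ways to write n as a sum of positive integers (order ignored).
Euler's pentagonal recurrence: p(k) = p(k-1) + p(k-2) - p(k-5) - p(k-7) + p(k-12) + p(k-15) - ... (offsets j(3j∓1)/2, signs ++--, p(0)=1, p(<0)=0).
DP table for k = 0..119: p(0)=1, p(1)=1, p(2)=2, p(3)=3, p(4)=5, p(5)=7, p(6)=11, p(7)=15, p(8)=22, p(9)=30, p(10)=42, p(11)=56, p(12)=77, p(13)=101, p(14)=135, p(15)=176, p(16)=231, p(17)=297, p(18)=385, p(19)=490, p(20)=627, p(21)=792, p(22)=1002, p(23)=1255, p(24)=1575, p(25)=1958, p(26)=2436, p(27)=3010, p(28)=3718, p(29)=4565, p(30)=5604, p(31)=6842, p(32)=8349, p(33)=10143, p(34)=12310, p(35)=14883, p(36)=17977, p(37)=21637, p(38)=26015, p(39)=31185, p(40)=37338, p(41)=44583, p(42)=53174, p(43)=63261, p(44)=75175, p(45)=89134, p(46)=105558, p(47)=124754, p(48)=147273, p(49)=173525, p(50)=204226, p(51)=239943, p(52)=281589, p(53)=329931, p(54)=386155, p(55)=451276, p(56)=526823, p(57)=614154, p(58)=715220, p(59)=831820, p(60)=966467, p(61)=1121505, p(62)=1300156, p(63)=1505499, p(64)=1741630, p(65)=2012558, p(66)=2323520, p(67)=2679689, p(68)=3087735, p(69)=3554345, p(70)=4087968, p(71)=4697205, p(72)=5392783, p(73)=6185689, p(74)=7089500, p(75)=8118264, p(76)=9289091, p(77)=10619863, p(78)=12132164, p(79)=13848650, p(80)=15796476, p(81)=18004327, p(82)=20506255, p(83)=23338469, p(84)=26543660, p(85)=30167357, p(86)=34262962, p(87)=38887673, p(88)=44108109, p(89)=49995925, p(90)=56634173, p(91)=64112359, p(92)=72533807, p(93)=82010177, p(94)=92669720, p(95)=104651419, p(96)=118114304, p(97)=133230930, p(98)=150198136, p(99)=169229875, p(100)=190569292, p(101)=214481126, p(102)=241265379, p(103)=271248950, p(104)=304801365, p(105)=342325709, p(106)=384276336, p(107)=431149389, p(108)=483502844, p(109)=541946240, p(110)=607163746, p(111)=679903203, p(112)=761002156, p(113)=851376628, p(114)=952050665, p(115)=1064144451, p(116)=1188908248, p(117)=1327710076, p(118)=1482074143, p(119)=1653668665.
Final step: p(120) = p(119) + p(118) - p(115) - p(113) + p(108) + p(105) - p(98) - p(94) + p(85) + p(80) - p(69) - p(63) + p(50) + p(43) - p(28) - p(20) + p(3)
= 1653668665 + 1482074143 - 1064144451 - 851376628 + 483502844 + 342325709 - 150198136 - 92669720 + 30167357 + 15796476 - 3554345 - 1505499 + 204226 + 63261 - 3718 - 627 + 3
= 1844349560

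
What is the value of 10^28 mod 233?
141

Repeated squaring. Binary of 28 = 11100.
10^1 ≡ 10 (mod 233); 10^2 ≡ 100 (mod 233); 10^4 ≡ 214 (mod 233); 10^8 ≡ 128 (mod 233); 10^16 ≡ 74 (mod 233)
10^28 = 10^4 × 10^8 × 10^16 ≡ 141 (mod 233)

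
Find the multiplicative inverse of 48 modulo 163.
17

gcd(48, 163) = 1, so the inverse exists.
Extended Euclidean algorithm on (163, 48):
163 = 3 × 48 + 19  ⟹  19 = (1)·163 + (-3)·48
48 = 2 × 19 + 10  ⟹  10 = (-2)·163 + (7)·48
19 = 1 × 10 + 9  ⟹  9 = (3)·163 + (-10)·48
10 = 1 × 9 + 1  ⟹  1 = (-5)·163 + (17)·48
So (17)·48 ≡ 1 (mod 163), i.e. 48^(-1) ≡ 17 (mod 163).
Check: 48 × 17 = 816 ≡ 1 (mod 163)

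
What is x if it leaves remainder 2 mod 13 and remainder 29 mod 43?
158

Using Chinese Remainder Theorem:
M = 13 × 43 = 559
M1 = 43, M2 = 13
y1 = 43^(-1) mod 13 = 10
y2 = 13^(-1) mod 43 = 10
x = (2×43×10 + 29×13×10) mod 559 = 158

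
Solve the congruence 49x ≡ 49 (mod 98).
x ≡ 1 (mod 2)

gcd(49, 98) = 49, which divides 49, so solutions exist.
Divide through by 49: x ≡ 1 (mod 2).
The coefficient of x is now 1, so x ≡ 1 (mod 2).
Check: 49 × 1 = 49 ≡ 49 (mod 98).
x ≡ 1 (mod 2), giving 49 solutions mod 98.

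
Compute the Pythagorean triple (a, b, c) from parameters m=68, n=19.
(4263, 2584, 4985)

Euclid's formula: a = m² - n², b = 2mn, c = m² + n²
m = 68, n = 19
a = 68² - 19² = 4624 - 361 = 4263
b = 2 × 68 × 19 = 2584
c = 68² + 19² = 4624 + 361 = 4985
Verification: 4263² + 2584² = 18173169 + 6677056 = 24850225 = 4985² ✓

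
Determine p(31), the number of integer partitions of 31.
6842

p(n) counts ways to write n as a sum of positive integers (order ignored).
Euler's pentagonal recurrence: p(k) = p(k-1) + p(k-2) - p(k-5) - p(k-7) + p(k-12) + p(k-15) - ... (offsets j(3j∓1)/2, signs ++--, p(0)=1, p(<0)=0).
DP table for k = 0..30: p(0)=1, p(1)=1, p(2)=2, p(3)=3, p(4)=5, p(5)=7, p(6)=11, p(7)=15, p(8)=22, p(9)=30, p(10)=42, p(11)=56, p(12)=77, p(13)=101, p(14)=135, p(15)=176, p(16)=231, p(17)=297, p(18)=385, p(19)=490, p(20)=627, p(21)=792, p(22)=1002, p(23)=1255, p(24)=1575, p(25)=1958, p(26)=2436, p(27)=3010, p(28)=3718, p(29)=4565, p(30)=5604.
Final step: p(31) = p(30) + p(29) - p(26) - p(24) + p(19) + p(16) - p(9) - p(5)
= 5604 + 4565 - 2436 - 1575 + 490 + 231 - 30 - 7
= 6842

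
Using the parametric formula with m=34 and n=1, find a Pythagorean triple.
(1155, 68, 1157)

Euclid's formula: a = m² - n², b = 2mn, c = m² + n²
m = 34, n = 1
a = 34² - 1² = 1156 - 1 = 1155
b = 2 × 34 × 1 = 68
c = 34² + 1² = 1156 + 1 = 1157
Verification: 1155² + 68² = 1334025 + 4624 = 1338649 = 1157² ✓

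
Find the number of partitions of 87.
38887673

p(n) counts ways to write n as a sum of positive integers (order ignored).
Euler's pentagonal recurrence: p(k) = p(k-1) + p(k-2) - p(k-5) - p(k-7) + p(k-12) + p(k-15) - ... (offsets j(3j∓1)/2, signs ++--, p(0)=1, p(<0)=0).
DP table for k = 0..86: p(0)=1, p(1)=1, p(2)=2, p(3)=3, p(4)=5, p(5)=7, p(6)=11, p(7)=15, p(8)=22, p(9)=30, p(10)=42, p(11)=56, p(12)=77, p(13)=101, p(14)=135, p(15)=176, p(16)=231, p(17)=297, p(18)=385, p(19)=490, p(20)=627, p(21)=792, p(22)=1002, p(23)=1255, p(24)=1575, p(25)=1958, p(26)=2436, p(27)=3010, p(28)=3718, p(29)=4565, p(30)=5604, p(31)=6842, p(32)=8349, p(33)=10143, p(34)=12310, p(35)=14883, p(36)=17977, p(37)=21637, p(38)=26015, p(39)=31185, p(40)=37338, p(41)=44583, p(42)=53174, p(43)=63261, p(44)=75175, p(45)=89134, p(46)=105558, p(47)=124754, p(48)=147273, p(49)=173525, p(50)=204226, p(51)=239943, p(52)=281589, p(53)=329931, p(54)=386155, p(55)=451276, p(56)=526823, p(57)=614154, p(58)=715220, p(59)=831820, p(60)=966467, p(61)=1121505, p(62)=1300156, p(63)=1505499, p(64)=1741630, p(65)=2012558, p(66)=2323520, p(67)=2679689, p(68)=3087735, p(69)=3554345, p(70)=4087968, p(71)=4697205, p(72)=5392783, p(73)=6185689, p(74)=7089500, p(75)=8118264, p(76)=9289091, p(77)=10619863, p(78)=12132164, p(79)=13848650, p(80)=15796476, p(81)=18004327, p(82)=20506255, p(83)=23338469, p(84)=26543660, p(85)=30167357, p(86)=34262962.
Final step: p(87) = p(86) + p(85) - p(82) - p(80) + p(75) + p(72) - p(65) - p(61) + p(52) + p(47) - p(36) - p(30) + p(17) + p(10)
= 34262962 + 30167357 - 20506255 - 15796476 + 8118264 + 5392783 - 2012558 - 1121505 + 281589 + 124754 - 17977 - 5604 + 297 + 42
= 38887673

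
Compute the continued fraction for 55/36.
[1; 1, 1, 8, 2]

Euclidean algorithm steps:
55 = 1 × 36 + 19
36 = 1 × 19 + 17
19 = 1 × 17 + 2
17 = 8 × 2 + 1
2 = 2 × 1 + 0
Continued fraction: [1; 1, 1, 8, 2]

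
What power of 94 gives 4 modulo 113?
24

Baby-step giant-step with step n = ⌈√113⌉ = 11.
Baby steps 94^j mod 113 (j:value) for j=0..10: 0:1, 1:94, 2:22, 3:34, 4:32, 5:70, 6:26, 7:71, 8:7, 9:93, 10:41.
Giant-step multiplier: 94^(-11) ≡ 94^(112-11) = 94^101 ≡ 66 (mod 113).
Giant steps γ_i = 4·66^i mod 113: γ_0=4, γ_1=38, γ_2=22 (in table at j=2).
x = i·n + j = 2·11 + 2 = 24.
Check: 94^24 ≡ 4 (mod 113).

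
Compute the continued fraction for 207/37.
[5; 1, 1, 2, 7]

Euclidean algorithm steps:
207 = 5 × 37 + 22
37 = 1 × 22 + 15
22 = 1 × 15 + 7
15 = 2 × 7 + 1
7 = 7 × 1 + 0
Continued fraction: [5; 1, 1, 2, 7]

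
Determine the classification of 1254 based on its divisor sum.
abundant

Proper divisors of 1254: sum = 1 + 2 + 3 + 6 + 11 + 19 + 22 + 33 + 38 + 57 + 66 + 114 + 209 + 418 + 627 = 1626
Since 1626 > 1254, 1254 is abundant.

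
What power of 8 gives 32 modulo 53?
19

Baby-step giant-step with step n = ⌈√53⌉ = 8.
Baby steps 8^j mod 53 (j:value) for j=0..7: 0:1, 1:8, 2:11, 3:35, 4:15, 5:14, 6:6, 7:48.
Giant-step multiplier: 8^(-8) ≡ 8^(52-8) = 8^44 ≡ 49 (mod 53).
Giant steps γ_i = 32·49^i mod 53: γ_0=32, γ_1=31, γ_2=35 (in table at j=3).
x = i·n + j = 2·8 + 3 = 19.
Check: 8^19 ≡ 32 (mod 53).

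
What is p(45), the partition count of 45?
89134

p(n) counts ways to write n as a sum of positive integers (order ignored).
Euler's pentagonal recurrence: p(k) = p(k-1) + p(k-2) - p(k-5) - p(k-7) + p(k-12) + p(k-15) - ... (offsets j(3j∓1)/2, signs ++--, p(0)=1, p(<0)=0).
DP table for k = 0..44: p(0)=1, p(1)=1, p(2)=2, p(3)=3, p(4)=5, p(5)=7, p(6)=11, p(7)=15, p(8)=22, p(9)=30, p(10)=42, p(11)=56, p(12)=77, p(13)=101, p(14)=135, p(15)=176, p(16)=231, p(17)=297, p(18)=385, p(19)=490, p(20)=627, p(21)=792, p(22)=1002, p(23)=1255, p(24)=1575, p(25)=1958, p(26)=2436, p(27)=3010, p(28)=3718, p(29)=4565, p(30)=5604, p(31)=6842, p(32)=8349, p(33)=10143, p(34)=12310, p(35)=14883, p(36)=17977, p(37)=21637, p(38)=26015, p(39)=31185, p(40)=37338, p(41)=44583, p(42)=53174, p(43)=63261, p(44)=75175.
Final step: p(45) = p(44) + p(43) - p(40) - p(38) + p(33) + p(30) - p(23) - p(19) + p(10) + p(5)
= 75175 + 63261 - 37338 - 26015 + 10143 + 5604 - 1255 - 490 + 42 + 7
= 89134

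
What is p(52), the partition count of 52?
281589

p(n) counts ways to write n as a sum of positive integers (order ignored).
Euler's pentagonal recurrence: p(k) = p(k-1) + p(k-2) - p(k-5) - p(k-7) + p(k-12) + p(k-15) - ... (offsets j(3j∓1)/2, signs ++--, p(0)=1, p(<0)=0).
DP table for k = 0..51: p(0)=1, p(1)=1, p(2)=2, p(3)=3, p(4)=5, p(5)=7, p(6)=11, p(7)=15, p(8)=22, p(9)=30, p(10)=42, p(11)=56, p(12)=77, p(13)=101, p(14)=135, p(15)=176, p(16)=231, p(17)=297, p(18)=385, p(19)=490, p(20)=627, p(21)=792, p(22)=1002, p(23)=1255, p(24)=1575, p(25)=1958, p(26)=2436, p(27)=3010, p(28)=3718, p(29)=4565, p(30)=5604, p(31)=6842, p(32)=8349, p(33)=10143, p(34)=12310, p(35)=14883, p(36)=17977, p(37)=21637, p(38)=26015, p(39)=31185, p(40)=37338, p(41)=44583, p(42)=53174, p(43)=63261, p(44)=75175, p(45)=89134, p(46)=105558, p(47)=124754, p(48)=147273, p(49)=173525, p(50)=204226, p(51)=239943.
Final step: p(52) = p(51) + p(50) - p(47) - p(45) + p(40) + p(37) - p(30) - p(26) + p(17) + p(12) - p(1)
= 239943 + 204226 - 124754 - 89134 + 37338 + 21637 - 5604 - 2436 + 297 + 77 - 1
= 281589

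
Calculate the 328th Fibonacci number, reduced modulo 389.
353

Matrix identity: Q^n = [[F_(n+1), F_n], [F_n, F_(n-1)]] with Q = [[1,1],[1,0]].
n = 328 = 101001000₂. Square-and-multiply, entries mod 389:
Q^1 = [[1,1],[1,0]]
Q^2 = (Q^1)² = [[2,1],[1,1]]
Q^5 = (Q^2)²·Q = [[8,5],[5,3]]
Q^10 = (Q^5)² = [[89,55],[55,34]]
Q^20 = (Q^10)² = [[54,152],[152,291]]
Q^41 = (Q^20)²·Q = [[271,346],[346,314]]
Q^82 = (Q^41)² = [[213,130],[130,83]]
Q^164 = (Q^82)² = [[29,358],[358,60]]
Q^328 = (Q^164)² = [[246,353],[353,282]]
F_328 mod 389 = Q^328[0][1] = 353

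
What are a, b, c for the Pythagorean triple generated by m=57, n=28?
(2465, 3192, 4033)

Euclid's formula: a = m² - n², b = 2mn, c = m² + n²
m = 57, n = 28
a = 57² - 28² = 3249 - 784 = 2465
b = 2 × 57 × 28 = 3192
c = 57² + 28² = 3249 + 784 = 4033
Verification: 2465² + 3192² = 6076225 + 10188864 = 16265089 = 4033² ✓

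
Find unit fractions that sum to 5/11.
1/3 + 1/9 + 1/99

Greedy algorithm:
5/11: ceiling(11/5) = 3, use 1/3
4/33: ceiling(33/4) = 9, use 1/9
1/99: ceiling(99/1) = 99, use 1/99
Result: 5/11 = 1/3 + 1/9 + 1/99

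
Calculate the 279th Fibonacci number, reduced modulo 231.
34

Matrix identity: Q^n = [[F_(n+1), F_n], [F_n, F_(n-1)]] with Q = [[1,1],[1,0]].
n = 279 = 100010111₂. Square-and-multiply, entries mod 231:
Q^1 = [[1,1],[1,0]]
Q^2 = (Q^1)² = [[2,1],[1,1]]
Q^4 = (Q^2)² = [[5,3],[3,2]]
Q^8 = (Q^4)² = [[34,21],[21,13]]
Q^17 = (Q^8)²·Q = [[43,211],[211,63]]
Q^34 = (Q^17)² = [[170,190],[190,211]]
Q^69 = (Q^34)²·Q = [[176,89],[89,87]]
Q^139 = (Q^69)²·Q = [[165,89],[89,76]]
Q^279 = (Q^139)²·Q = [[0,34],[34,197]]
F_279 mod 231 = Q^279[0][1] = 34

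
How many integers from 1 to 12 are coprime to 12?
4

12 = 2^2 × 3
φ(n) = n × ∏(1 - 1/p) for each prime p dividing n
φ(12) = 12 × (1 - 1/2) × (1 - 1/3) = 4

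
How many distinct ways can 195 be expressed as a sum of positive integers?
2580840212973

p(n) counts ways to write n as a sum of positive integers (order ignored).
Euler's pentagonal recurrence: p(k) = p(k-1) + p(k-2) - p(k-5) - p(k-7) + p(k-12) + p(k-15) - ... (offsets j(3j∓1)/2, signs ++--, p(0)=1, p(<0)=0).
DP table for k = 0..194: p(0)=1, p(1)=1, p(2)=2, p(3)=3, p(4)=5, p(5)=7, p(6)=11, p(7)=15, p(8)=22, p(9)=30, p(10)=42, p(11)=56, p(12)=77, p(13)=101, p(14)=135, p(15)=176, p(16)=231, p(17)=297, p(18)=385, p(19)=490, p(20)=627, p(21)=792, p(22)=1002, p(23)=1255, p(24)=1575, p(25)=1958, p(26)=2436, p(27)=3010, p(28)=3718, p(29)=4565, p(30)=5604, p(31)=6842, p(32)=8349, p(33)=10143, p(34)=12310, p(35)=14883, p(36)=17977, p(37)=21637, p(38)=26015, p(39)=31185, p(40)=37338, p(41)=44583, p(42)=53174, p(43)=63261, p(44)=75175, p(45)=89134, p(46)=105558, p(47)=124754, p(48)=147273, p(49)=173525, p(50)=204226, p(51)=239943, p(52)=281589, p(53)=329931, p(54)=386155, p(55)=451276, p(56)=526823, p(57)=614154, p(58)=715220, p(59)=831820, p(60)=966467, p(61)=1121505, p(62)=1300156, p(63)=1505499, p(64)=1741630, p(65)=2012558, p(66)=2323520, p(67)=2679689, p(68)=3087735, p(69)=3554345, p(70)=4087968, p(71)=4697205, p(72)=5392783, p(73)=6185689, p(74)=7089500, p(75)=8118264, p(76)=9289091, p(77)=10619863, p(78)=12132164, p(79)=13848650, p(80)=15796476, p(81)=18004327, p(82)=20506255, p(83)=23338469, p(84)=26543660, p(85)=30167357, p(86)=34262962, p(87)=38887673, p(88)=44108109, p(89)=49995925, p(90)=56634173, p(91)=64112359, p(92)=72533807, p(93)=82010177, p(94)=92669720, p(95)=104651419, p(96)=118114304, p(97)=133230930, p(98)=150198136, p(99)=169229875, p(100)=190569292, p(101)=214481126, p(102)=241265379, p(103)=271248950, p(104)=304801365, p(105)=342325709, p(106)=384276336, p(107)=431149389, p(108)=483502844, p(109)=541946240, p(110)=607163746, p(111)=679903203, p(112)=761002156, p(113)=851376628, p(114)=952050665, p(115)=1064144451, p(116)=1188908248, p(117)=1327710076, p(118)=1482074143, p(119)=1653668665, p(120)=1844349560, p(121)=2056148051, p(122)=2291320912, p(123)=2552338241, p(124)=2841940500, p(125)=3163127352, p(126)=3519222692, p(127)=3913864295, p(128)=4351078600, p(129)=4835271870, p(130)=5371315400, p(131)=5964539504, p(132)=6620830889, p(133)=7346629512, p(134)=8149040695, p(135)=9035836076, p(136)=10015581680, p(137)=11097645016, p(138)=12292341831, p(139)=13610949895, p(140)=15065878135, p(141)=16670689208, p(142)=18440293320, p(143)=20390982757, p(144)=22540654445, p(145)=24908858009, p(146)=27517052599, p(147)=30388671978, p(148)=33549419497, p(149)=37027355200, p(150)=40853235313, p(151)=45060624582, p(152)=49686288421, p(153)=54770336324, p(154)=60356673280, p(155)=66493182097, p(156)=73232243759, p(157)=80630964769, p(158)=88751778802, p(159)=97662728555, p(160)=107438159466, p(161)=118159068427, p(162)=129913904637, p(163)=142798995930, p(164)=156919475295, p(165)=172389800255, p(166)=189334822579, p(167)=207890420102, p(168)=228204732751, p(169)=250438925115, p(170)=274768617130, p(171)=301384802048, p(172)=330495499613, p(173)=362326859895, p(174)=397125074750, p(175)=435157697830, p(176)=476715857290, p(177)=522115831195, p(178)=571701605655, p(179)=625846753120, p(180)=684957390936, p(181)=749474411781, p(182)=819876908323, p(183)=896684817527, p(184)=980462880430, p(185)=1071823774337, p(186)=1171432692373, p(187)=1280011042268, p(188)=1398341745571, p(189)=1527273599625, p(190)=1667727404093, p(191)=1820701100652, p(192)=1987276856363, p(193)=2168627105469, p(194)=2366022741845.
Final step: p(195) = p(194) + p(193) - p(190) - p(188) + p(183) + p(180) - p(173) - p(169) + p(160) + p(155) - p(144) - p(138) + p(125) + p(118) - p(103) - p(95) + p(78) + p(69) - p(50) - p(40) + p(19) + p(8)
= 2366022741845 + 2168627105469 - 1667727404093 - 1398341745571 + 896684817527 + 684957390936 - 362326859895 - 250438925115 + 107438159466 + 66493182097 - 22540654445 - 12292341831 + 3163127352 + 1482074143 - 271248950 - 104651419 + 12132164 + 3554345 - 204226 - 37338 + 490 + 22
= 2580840212973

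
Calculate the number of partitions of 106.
384276336

p(n) counts ways to write n as a sum of positive integers (order ignored).
Euler's pentagonal recurrence: p(k) = p(k-1) + p(k-2) - p(k-5) - p(k-7) + p(k-12) + p(k-15) - ... (offsets j(3j∓1)/2, signs ++--, p(0)=1, p(<0)=0).
DP table for k = 0..105: p(0)=1, p(1)=1, p(2)=2, p(3)=3, p(4)=5, p(5)=7, p(6)=11, p(7)=15, p(8)=22, p(9)=30, p(10)=42, p(11)=56, p(12)=77, p(13)=101, p(14)=135, p(15)=176, p(16)=231, p(17)=297, p(18)=385, p(19)=490, p(20)=627, p(21)=792, p(22)=1002, p(23)=1255, p(24)=1575, p(25)=1958, p(26)=2436, p(27)=3010, p(28)=3718, p(29)=4565, p(30)=5604, p(31)=6842, p(32)=8349, p(33)=10143, p(34)=12310, p(35)=14883, p(36)=17977, p(37)=21637, p(38)=26015, p(39)=31185, p(40)=37338, p(41)=44583, p(42)=53174, p(43)=63261, p(44)=75175, p(45)=89134, p(46)=105558, p(47)=124754, p(48)=147273, p(49)=173525, p(50)=204226, p(51)=239943, p(52)=281589, p(53)=329931, p(54)=386155, p(55)=451276, p(56)=526823, p(57)=614154, p(58)=715220, p(59)=831820, p(60)=966467, p(61)=1121505, p(62)=1300156, p(63)=1505499, p(64)=1741630, p(65)=2012558, p(66)=2323520, p(67)=2679689, p(68)=3087735, p(69)=3554345, p(70)=4087968, p(71)=4697205, p(72)=5392783, p(73)=6185689, p(74)=7089500, p(75)=8118264, p(76)=9289091, p(77)=10619863, p(78)=12132164, p(79)=13848650, p(80)=15796476, p(81)=18004327, p(82)=20506255, p(83)=23338469, p(84)=26543660, p(85)=30167357, p(86)=34262962, p(87)=38887673, p(88)=44108109, p(89)=49995925, p(90)=56634173, p(91)=64112359, p(92)=72533807, p(93)=82010177, p(94)=92669720, p(95)=104651419, p(96)=118114304, p(97)=133230930, p(98)=150198136, p(99)=169229875, p(100)=190569292, p(101)=214481126, p(102)=241265379, p(103)=271248950, p(104)=304801365, p(105)=342325709.
Final step: p(106) = p(105) + p(104) - p(101) - p(99) + p(94) + p(91) - p(84) - p(80) + p(71) + p(66) - p(55) - p(49) + p(36) + p(29) - p(14) - p(6)
= 342325709 + 304801365 - 214481126 - 169229875 + 92669720 + 64112359 - 26543660 - 15796476 + 4697205 + 2323520 - 451276 - 173525 + 17977 + 4565 - 135 - 11
= 384276336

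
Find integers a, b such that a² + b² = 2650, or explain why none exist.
7² + 51² (a=7, b=51)

Factorization: 2650 = 2 × 5^2 × 53
By Fermat: n is sum of two squares iff every prime p ≡ 3 (mod 4) appears to even power.
All primes ≡ 3 (mod 4) appear to even power.
Search a = 0, 1, 2, … for 2650 - a² a perfect square: first hit at a = 7: 2650 - 49 = 2601 = 51².
2650 = 7² + 51² = 49 + 2601 ✓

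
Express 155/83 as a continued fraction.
[1; 1, 6, 1, 1, 5]

Euclidean algorithm steps:
155 = 1 × 83 + 72
83 = 1 × 72 + 11
72 = 6 × 11 + 6
11 = 1 × 6 + 5
6 = 1 × 5 + 1
5 = 5 × 1 + 0
Continued fraction: [1; 1, 6, 1, 1, 5]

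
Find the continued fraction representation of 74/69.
[1; 13, 1, 4]

Euclidean algorithm steps:
74 = 1 × 69 + 5
69 = 13 × 5 + 4
5 = 1 × 4 + 1
4 = 4 × 1 + 0
Continued fraction: [1; 13, 1, 4]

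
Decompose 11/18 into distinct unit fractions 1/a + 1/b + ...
1/2 + 1/9

Greedy algorithm:
11/18: ceiling(18/11) = 2, use 1/2
1/9: ceiling(9/1) = 9, use 1/9
Result: 11/18 = 1/2 + 1/9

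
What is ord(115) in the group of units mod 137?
17

137 is prime, so ord(115) divides φ(137) = 136.
Divisors of 136: 1, 2, 4, 8, 17, 34, 68, 136.
Repeated squaring: 115^1 ≡ 115, 115^2 ≡ 73, 115^4 ≡ 123, 115^8 ≡ 59, 115^16 ≡ 56, 115^32 ≡ 122, 115^64 ≡ 88, 115^128 ≡ 72 (mod 137).
Test 115^d mod 137 for each divisor d in increasing order:
115^1 ≡ 115
115^2 ≡ 73
115^4 ≡ 123
115^8 ≡ 59
115^17 = 115^16·115^1 ≡ 1  ← first divisor giving 1
The order is 17.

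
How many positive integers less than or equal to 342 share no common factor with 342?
108

342 = 2 × 3^2 × 19
φ(n) = n × ∏(1 - 1/p) for each prime p dividing n
φ(342) = 342 × (1 - 1/2) × (1 - 1/3) × (1 - 1/19) = 108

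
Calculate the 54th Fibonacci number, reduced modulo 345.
77

Matrix identity: Q^n = [[F_(n+1), F_n], [F_n, F_(n-1)]] with Q = [[1,1],[1,0]].
n = 54 = 110110₂. Square-and-multiply, entries mod 345:
Q^1 = [[1,1],[1,0]]
Q^3 = (Q^1)²·Q = [[3,2],[2,1]]
Q^6 = (Q^3)² = [[13,8],[8,5]]
Q^13 = (Q^6)²·Q = [[32,233],[233,144]]
Q^27 = (Q^13)²·Q = [[66,113],[113,298]]
Q^54 = (Q^27)² = [[220,77],[77,143]]
F_54 mod 345 = Q^54[0][1] = 77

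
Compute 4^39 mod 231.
190

Repeated squaring. Binary of 39 = 100111.
4^1 ≡ 4 (mod 231); 4^2 ≡ 16 (mod 231); 4^4 ≡ 25 (mod 231); 4^8 ≡ 163 (mod 231); 4^16 ≡ 4 (mod 231); 4^32 ≡ 16 (mod 231)
4^39 = 4^1 × 4^2 × 4^4 × 4^32 ≡ 190 (mod 231)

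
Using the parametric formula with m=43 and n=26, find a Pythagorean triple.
(1173, 2236, 2525)

Euclid's formula: a = m² - n², b = 2mn, c = m² + n²
m = 43, n = 26
a = 43² - 26² = 1849 - 676 = 1173
b = 2 × 43 × 26 = 2236
c = 43² + 26² = 1849 + 676 = 2525
Verification: 1173² + 2236² = 1375929 + 4999696 = 6375625 = 2525² ✓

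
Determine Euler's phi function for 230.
88

230 = 2 × 5 × 23
φ(n) = n × ∏(1 - 1/p) for each prime p dividing n
φ(230) = 230 × (1 - 1/2) × (1 - 1/5) × (1 - 1/23) = 88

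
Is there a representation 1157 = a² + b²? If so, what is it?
1² + 34² (a=1, b=34)

Factorization: 1157 = 13 × 89
By Fermat: n is sum of two squares iff every prime p ≡ 3 (mod 4) appears to even power.
All primes ≡ 3 (mod 4) appear to even power.
Search a = 0, 1, 2, … for 1157 - a² a perfect square: first hit at a = 1: 1157 - 1 = 1156 = 34².
1157 = 1² + 34² = 1 + 1156 ✓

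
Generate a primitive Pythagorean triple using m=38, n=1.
(1443, 76, 1445)

Euclid's formula: a = m² - n², b = 2mn, c = m² + n²
m = 38, n = 1
a = 38² - 1² = 1444 - 1 = 1443
b = 2 × 38 × 1 = 76
c = 38² + 1² = 1444 + 1 = 1445
Verification: 1443² + 76² = 2082249 + 5776 = 2088025 = 1445² ✓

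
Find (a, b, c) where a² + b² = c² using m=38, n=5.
(1419, 380, 1469)

Euclid's formula: a = m² - n², b = 2mn, c = m² + n²
m = 38, n = 5
a = 38² - 5² = 1444 - 25 = 1419
b = 2 × 38 × 5 = 380
c = 38² + 5² = 1444 + 25 = 1469
Verification: 1419² + 380² = 2013561 + 144400 = 2157961 = 1469² ✓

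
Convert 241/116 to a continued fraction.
[2; 12, 1, 8]

Euclidean algorithm steps:
241 = 2 × 116 + 9
116 = 12 × 9 + 8
9 = 1 × 8 + 1
8 = 8 × 1 + 0
Continued fraction: [2; 12, 1, 8]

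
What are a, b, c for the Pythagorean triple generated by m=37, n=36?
(73, 2664, 2665)

Euclid's formula: a = m² - n², b = 2mn, c = m² + n²
m = 37, n = 36
a = 37² - 36² = 1369 - 1296 = 73
b = 2 × 37 × 36 = 2664
c = 37² + 36² = 1369 + 1296 = 2665
Verification: 73² + 2664² = 5329 + 7096896 = 7102225 = 2665² ✓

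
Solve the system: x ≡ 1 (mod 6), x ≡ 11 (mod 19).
49

Using Chinese Remainder Theorem:
M = 6 × 19 = 114
M1 = 19, M2 = 6
y1 = 19^(-1) mod 6 = 1
y2 = 6^(-1) mod 19 = 16
x = (1×19×1 + 11×6×16) mod 114 = 49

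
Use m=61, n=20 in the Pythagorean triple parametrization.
(3321, 2440, 4121)

Euclid's formula: a = m² - n², b = 2mn, c = m² + n²
m = 61, n = 20
a = 61² - 20² = 3721 - 400 = 3321
b = 2 × 61 × 20 = 2440
c = 61² + 20² = 3721 + 400 = 4121
Verification: 3321² + 2440² = 11029041 + 5953600 = 16982641 = 4121² ✓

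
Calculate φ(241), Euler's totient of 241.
240

241 = 241
φ(n) = n × ∏(1 - 1/p) for each prime p dividing n
φ(241) = 241 × (1 - 1/241) = 240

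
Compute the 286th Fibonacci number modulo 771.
98

Matrix identity: Q^n = [[F_(n+1), F_n], [F_n, F_(n-1)]] with Q = [[1,1],[1,0]].
n = 286 = 100011110₂. Square-and-multiply, entries mod 771:
Q^1 = [[1,1],[1,0]]
Q^2 = (Q^1)² = [[2,1],[1,1]]
Q^4 = (Q^2)² = [[5,3],[3,2]]
Q^8 = (Q^4)² = [[34,21],[21,13]]
Q^17 = (Q^8)²·Q = [[271,55],[55,216]]
Q^35 = (Q^17)²·Q = [[708,137],[137,571]]
Q^71 = (Q^35)²·Q = [[585,379],[379,206]]
Q^143 = (Q^71)²·Q = [[6,136],[136,641]]
Q^286 = (Q^143)² = [[28,98],[98,701]]
F_286 mod 771 = Q^286[0][1] = 98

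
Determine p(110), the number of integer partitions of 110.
607163746

p(n) counts ways to write n as a sum of positive integers (order ignored).
Euler's pentagonal recurrence: p(k) = p(k-1) + p(k-2) - p(k-5) - p(k-7) + p(k-12) + p(k-15) - ... (offsets j(3j∓1)/2, signs ++--, p(0)=1, p(<0)=0).
DP table for k = 0..109: p(0)=1, p(1)=1, p(2)=2, p(3)=3, p(4)=5, p(5)=7, p(6)=11, p(7)=15, p(8)=22, p(9)=30, p(10)=42, p(11)=56, p(12)=77, p(13)=101, p(14)=135, p(15)=176, p(16)=231, p(17)=297, p(18)=385, p(19)=490, p(20)=627, p(21)=792, p(22)=1002, p(23)=1255, p(24)=1575, p(25)=1958, p(26)=2436, p(27)=3010, p(28)=3718, p(29)=4565, p(30)=5604, p(31)=6842, p(32)=8349, p(33)=10143, p(34)=12310, p(35)=14883, p(36)=17977, p(37)=21637, p(38)=26015, p(39)=31185, p(40)=37338, p(41)=44583, p(42)=53174, p(43)=63261, p(44)=75175, p(45)=89134, p(46)=105558, p(47)=124754, p(48)=147273, p(49)=173525, p(50)=204226, p(51)=239943, p(52)=281589, p(53)=329931, p(54)=386155, p(55)=451276, p(56)=526823, p(57)=614154, p(58)=715220, p(59)=831820, p(60)=966467, p(61)=1121505, p(62)=1300156, p(63)=1505499, p(64)=1741630, p(65)=2012558, p(66)=2323520, p(67)=2679689, p(68)=3087735, p(69)=3554345, p(70)=4087968, p(71)=4697205, p(72)=5392783, p(73)=6185689, p(74)=7089500, p(75)=8118264, p(76)=9289091, p(77)=10619863, p(78)=12132164, p(79)=13848650, p(80)=15796476, p(81)=18004327, p(82)=20506255, p(83)=23338469, p(84)=26543660, p(85)=30167357, p(86)=34262962, p(87)=38887673, p(88)=44108109, p(89)=49995925, p(90)=56634173, p(91)=64112359, p(92)=72533807, p(93)=82010177, p(94)=92669720, p(95)=104651419, p(96)=118114304, p(97)=133230930, p(98)=150198136, p(99)=169229875, p(100)=190569292, p(101)=214481126, p(102)=241265379, p(103)=271248950, p(104)=304801365, p(105)=342325709, p(106)=384276336, p(107)=431149389, p(108)=483502844, p(109)=541946240.
Final step: p(110) = p(109) + p(108) - p(105) - p(103) + p(98) + p(95) - p(88) - p(84) + p(75) + p(70) - p(59) - p(53) + p(40) + p(33) - p(18) - p(10)
= 541946240 + 483502844 - 342325709 - 271248950 + 150198136 + 104651419 - 44108109 - 26543660 + 8118264 + 4087968 - 831820 - 329931 + 37338 + 10143 - 385 - 42
= 607163746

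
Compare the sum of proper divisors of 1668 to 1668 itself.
abundant

Proper divisors of 1668: sum = 1 + 2 + 3 + 4 + 6 + 12 + 139 + 278 + 417 + 556 + 834 = 2252
Since 2252 > 1668, 1668 is abundant.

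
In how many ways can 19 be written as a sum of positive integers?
490

p(n) counts ways to write n as a sum of positive integers (order ignored).
Euler's pentagonal recurrence: p(k) = p(k-1) + p(k-2) - p(k-5) - p(k-7) + p(k-12) + p(k-15) - ... (offsets j(3j∓1)/2, signs ++--, p(0)=1, p(<0)=0).
DP table for k = 0..18: p(0)=1, p(1)=1, p(2)=2, p(3)=3, p(4)=5, p(5)=7, p(6)=11, p(7)=15, p(8)=22, p(9)=30, p(10)=42, p(11)=56, p(12)=77, p(13)=101, p(14)=135, p(15)=176, p(16)=231, p(17)=297, p(18)=385.
Final step: p(19) = p(18) + p(17) - p(14) - p(12) + p(7) + p(4)
= 385 + 297 - 135 - 77 + 15 + 5
= 490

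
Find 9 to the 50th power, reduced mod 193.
81

Repeated squaring. Binary of 50 = 110010.
9^1 ≡ 9 (mod 193); 9^2 ≡ 81 (mod 193); 9^4 ≡ 192 (mod 193); 9^8 ≡ 1 (mod 193); 9^16 ≡ 1 (mod 193); 9^32 ≡ 1 (mod 193)
9^50 = 9^2 × 9^16 × 9^32 ≡ 81 (mod 193)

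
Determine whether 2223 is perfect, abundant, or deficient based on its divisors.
deficient

Proper divisors of 2223: sum = 1 + 3 + 9 + 13 + 19 + 39 + 57 + 117 + 171 + 247 + 741 = 1417
Since 1417 < 2223, 2223 is deficient.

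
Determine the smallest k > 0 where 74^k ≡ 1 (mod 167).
166

167 is prime, so ord(74) divides φ(167) = 166.
Divisors of 166: 1, 2, 83, 166.
Repeated squaring: 74^1 ≡ 74, 74^2 ≡ 132, 74^4 ≡ 56, 74^8 ≡ 130, 74^16 ≡ 33, 74^32 ≡ 87, 74^64 ≡ 54, 74^128 ≡ 77 (mod 167).
Test 74^d mod 167 for each divisor d in increasing order:
74^1 ≡ 74
74^2 ≡ 132
74^83 = 74^64·74^16·74^2·74^1 ≡ 166
74^166 = 74^128·74^32·74^4·74^2 ≡ 1  ← first divisor giving 1
The order is 166.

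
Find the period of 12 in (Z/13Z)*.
2

13 is prime, so ord(12) divides φ(13) = 12.
Divisors of 12: 1, 2, 3, 4, 6, 12.
Repeated squaring: 12^1 ≡ 12, 12^2 ≡ 1, 12^4 ≡ 1, 12^8 ≡ 1 (mod 13).
Test 12^d mod 13 for each divisor d in increasing order:
12^1 ≡ 12
12^2 ≡ 1  ← first divisor giving 1
The order is 2.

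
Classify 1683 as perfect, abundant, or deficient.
deficient

Proper divisors of 1683: sum = 1 + 3 + 9 + 11 + 17 + 33 + 51 + 99 + 153 + 187 + 561 = 1125
Since 1125 < 1683, 1683 is deficient.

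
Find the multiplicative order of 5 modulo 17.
16

17 is prime, so ord(5) divides φ(17) = 16.
Divisors of 16: 1, 2, 4, 8, 16.
Repeated squaring: 5^1 ≡ 5, 5^2 ≡ 8, 5^4 ≡ 13, 5^8 ≡ 16, 5^16 ≡ 1 (mod 17).
Test 5^d mod 17 for each divisor d in increasing order:
5^1 ≡ 5
5^2 ≡ 8
5^4 ≡ 13
5^8 ≡ 16
5^16 ≡ 1  ← first divisor giving 1
The order is 16.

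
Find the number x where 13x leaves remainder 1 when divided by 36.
25

gcd(13, 36) = 1, so the inverse exists.
Extended Euclidean algorithm on (36, 13):
36 = 2 × 13 + 10  ⟹  10 = (1)·36 + (-2)·13
13 = 1 × 10 + 3  ⟹  3 = (-1)·36 + (3)·13
10 = 3 × 3 + 1  ⟹  1 = (4)·36 + (-11)·13
So (-11)·13 ≡ 1 (mod 36), i.e. 13^(-1) ≡ -11 ≡ 25 (mod 36).
Check: 13 × 25 = 325 ≡ 1 (mod 36)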